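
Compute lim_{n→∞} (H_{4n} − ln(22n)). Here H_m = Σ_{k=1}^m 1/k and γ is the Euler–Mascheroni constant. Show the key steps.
lim = ln(2/11) + γ

By Euler-Maclaurin, H_m = ln m + γ + O(1/m). So
  H_{4n} − ln(22n) = ln(4n) + γ − ln(22n) + O(1/n)
                       = ln(4/22) + γ + O(1/n).
Hence the limit is ln(4/22) + γ (= ln(2/11)).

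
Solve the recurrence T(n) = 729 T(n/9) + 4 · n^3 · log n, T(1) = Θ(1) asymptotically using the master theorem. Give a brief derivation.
T(n) = Θ(n^3 · (log n)^2)

Here log_9 729 = 3 and f(n) = 4 · n^3 · log n = Θ(n^(log_9 729) · (log n)^1). This is the extended Case 2 of the master theorem (f matches the critical exponent up to log factors), giving T(n) = Θ(n^(log_9 729) · (log n)^(1+1)) = Θ(n^3 · (log n)^2).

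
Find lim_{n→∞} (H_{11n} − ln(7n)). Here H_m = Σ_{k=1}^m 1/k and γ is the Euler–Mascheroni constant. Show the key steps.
lim = ln(11/7) + γ

By Euler-Maclaurin, H_m = ln m + γ + O(1/m). So
  H_{11n} − ln(7n) = ln(11n) + γ − ln(7n) + O(1/n)
                       = ln(11/7) + γ + O(1/n).
Hence the limit is ln(11/7) + γ.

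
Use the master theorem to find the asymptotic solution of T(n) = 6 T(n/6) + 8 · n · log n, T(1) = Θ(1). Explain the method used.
T(n) = Θ(n · (log n)^2)

Here log_6 6 = 1 and f(n) = 8 · n · log n = Θ(n^(log_6 6) · (log n)^1). This is the extended Case 2 of the master theorem (f matches the critical exponent up to log factors), giving T(n) = Θ(n^(log_6 6) · (log n)^(1+1)) = Θ(n · (log n)^2).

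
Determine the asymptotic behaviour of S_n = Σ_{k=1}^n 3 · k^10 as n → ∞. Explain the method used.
S_n ~ 3 · n^11 / 11

By integral comparison (Euler-Maclaurin), Σ_{k=1}^n 3 · k^10 = 3 · ∫_0^n x^10 dx + O(n^10) = 3 · n^11/11 + O(n^10). (Equivalently, Faulhaber's formula gives the same leading term.)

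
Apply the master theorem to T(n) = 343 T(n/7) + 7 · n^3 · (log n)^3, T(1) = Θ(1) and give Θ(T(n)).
T(n) = Θ(n^3 · (log n)^4)

Here log_7 343 = 3 and f(n) = 7 · n^3 · (log n)^3 = Θ(n^(log_7 343) · (log n)^3). This is the extended Case 2 of the master theorem (f matches the critical exponent up to log factors), giving T(n) = Θ(n^(log_7 343) · (log n)^(3+1)) = Θ(n^3 · (log n)^4).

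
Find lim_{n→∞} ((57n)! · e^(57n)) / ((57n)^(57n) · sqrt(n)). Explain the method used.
lim = sqrt(2π·57)

Stirling: (57n)! ~ sqrt(2π·57n) · (57n/e)^(57n). Hence
  (57n)! · e^(57n) / (57n)^(57n) ~ sqrt(2π·57n).
Dividing by sqrt(n): sqrt(2π·57n) / sqrt(n) = sqrt(2π·57) · n^((1−1)/2), so the limit is sqrt(2π·57).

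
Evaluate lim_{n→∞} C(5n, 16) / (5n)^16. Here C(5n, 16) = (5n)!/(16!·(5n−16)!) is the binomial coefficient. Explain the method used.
lim = 1/16! = 1/20922789888000

With N = 5n → ∞: C(N, 16) / N^16 = [N(N−1)…(N−15)] / (16! · N^16) = (1/16!) · 1 · (1 − 1/(5n)) · … · (1 − 15/(5n)). Each factor → 1 as N → ∞, so the limit is 1/16! = 1/20922789888000.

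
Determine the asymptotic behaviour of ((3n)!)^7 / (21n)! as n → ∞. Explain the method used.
((3n)!)^7/(21n)! ~ ((2π·3n)^(6/2) / sqrt(7)) · 7^(−7·3n)  →  0

Write N = 3n. Stirling: N! ~ sqrt(2π N)(N/e)^N and (7N)! ~ sqrt(2π·7N)·(7N/e)^(7N).
  (N!)^7/(7N)! ~ (2π N)^(7/2) (N/e)^(7N) / [sqrt(2π·7N) (7N/e)^(7N)]
     = (2π N)^(7/2) / sqrt(2π·7N) · (N/(7N))^(7N)
     = (2π N)^((7−1)/2) / sqrt(7) · 7^(−7N).
Since 7^7 > 1, the factor 7^(−7N) decays exponentially, so the ratio → 0. Substituting N = 3n gives the stated form.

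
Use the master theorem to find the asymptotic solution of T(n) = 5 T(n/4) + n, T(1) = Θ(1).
T(n) = Θ(n^(log_4 5))

Master theorem: compare f(n) = n to n^(log_4 5) where log_4 5 ≈ 1.161. Since 1 < log_4 5, we have f(n) = O(n^(log_4 5 − ε)) for some ε > 0 — Case 1. Hence T(n) = Θ(n^(log_4 5)).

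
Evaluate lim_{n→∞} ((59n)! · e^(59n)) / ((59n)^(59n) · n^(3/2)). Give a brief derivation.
lim = 0

Stirling: (59n)! ~ sqrt(2π·59n) · (59n/e)^(59n). Hence
  (59n)! · e^(59n) / (59n)^(59n) ~ sqrt(2π·59n).
Dividing by n^(3/2): sqrt(2π·59n) / n^(3/2) = sqrt(2π·59) · n^((1−3)/2), so the expression behaves like sqrt(2π·59) · n^((1−3)/2) → 0.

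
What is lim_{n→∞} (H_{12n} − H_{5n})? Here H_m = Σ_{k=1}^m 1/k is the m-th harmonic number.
lim = ln(12/5)

Euler-Maclaurin gives H_m = ln m + γ + 1/(2m) + O(1/m^2). The γ and O(1/m) terms cancel in the difference:
  H_{12n} − H_{5n} = ln(12n) − ln(5n) + O(1/n) = ln(12/5) + O(1/n).
Hence the limit is ln(12/5).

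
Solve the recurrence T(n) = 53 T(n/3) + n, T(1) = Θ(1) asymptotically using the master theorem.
T(n) = Θ(n^(log_3 53))

Master theorem: compare f(n) = n to n^(log_3 53) where log_3 53 ≈ 3.614. Since 1 < log_3 53, we have f(n) = O(n^(log_3 53 − ε)) for some ε > 0 — Case 1. Hence T(n) = Θ(n^(log_3 53)).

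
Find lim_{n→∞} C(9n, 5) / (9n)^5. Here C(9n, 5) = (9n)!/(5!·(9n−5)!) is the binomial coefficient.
lim = 1/5! = 1/120

With N = 9n → ∞: C(N, 5) / N^5 = [N(N−1)…(N−4)] / (5! · N^5) = (1/5!) · 1 · (1 − 1/(9n)) · (1 − 2/(9n)) · (1 − 3/(9n)) · (1 − 4/(9n)). Each factor → 1 as N → ∞, so the limit is 1/5! = 1/120.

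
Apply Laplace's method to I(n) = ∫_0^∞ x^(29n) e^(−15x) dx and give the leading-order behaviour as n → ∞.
I(n) ~ (sqrt(2π·29n) / 15) · (29n/(15e))^(29n)

Write the integrand as exp(29n ln x − 15x) and set f(x) = 29n ln x − 15x. Then f'(x) = 29n/x − 15 = 0 at x* = 29n/15, and f''(x*) = −29n/x*^2 = −15^2/(29n). Laplace's method (interior maximum) gives
  I(n) ~ e^(f(x*)) · sqrt(2π / |f''(x*)|)
        = exp(29n ln(29n/15) − 29n) · sqrt(2π · 29n / 15^2)
        = (29n/15)^(29n) e^(−29n) · sqrt(2π·29n) / 15
        = (sqrt(2π·29n) / 15) · (29n/(15e))^(29n).
This matches Γ(29n+1)/15^(29n+1) with Stirling applied to Γ.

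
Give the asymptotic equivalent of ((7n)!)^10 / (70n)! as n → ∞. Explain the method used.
((7n)!)^10/(70n)! ~ ((2π·7n)^(9/2) / sqrt(10)) · 10^(−10·7n)  →  0

Write N = 7n. Stirling: N! ~ sqrt(2π N)(N/e)^N and (10N)! ~ sqrt(2π·10N)·(10N/e)^(10N).
  (N!)^10/(10N)! ~ (2π N)^(10/2) (N/e)^(10N) / [sqrt(2π·10N) (10N/e)^(10N)]
     = (2π N)^(10/2) / sqrt(2π·10N) · (N/(10N))^(10N)
     = (2π N)^((10−1)/2) / sqrt(10) · 10^(−10N).
Since 10^10 > 1, the factor 10^(−10N) decays exponentially, so the ratio → 0. Substituting N = 7n gives the stated form.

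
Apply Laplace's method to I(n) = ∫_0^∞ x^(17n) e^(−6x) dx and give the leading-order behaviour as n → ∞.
I(n) ~ (sqrt(2π·17n) / 6) · (17n/(6e))^(17n)

Write the integrand as exp(17n ln x − 6x) and set f(x) = 17n ln x − 6x. Then f'(x) = 17n/x − 6 = 0 at x* = 17n/6, and f''(x*) = −17n/x*^2 = −6^2/(17n). Laplace's method (interior maximum) gives
  I(n) ~ e^(f(x*)) · sqrt(2π / |f''(x*)|)
        = exp(17n ln(17n/6) − 17n) · sqrt(2π · 17n / 6^2)
        = (17n/6)^(17n) e^(−17n) · sqrt(2π·17n) / 6
        = (sqrt(2π·17n) / 6) · (17n/(6e))^(17n).
This matches Γ(17n+1)/6^(17n+1) with Stirling applied to Γ.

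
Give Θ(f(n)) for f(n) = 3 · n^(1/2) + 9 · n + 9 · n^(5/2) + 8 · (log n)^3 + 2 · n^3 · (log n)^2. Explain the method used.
f(n) ∈ Θ(n^3 · (log n)^2)

Compare the terms by growth order. For large n, n^a · (log n)^b dominates n^a' · (log n)^b' iff a > a', or (a = a' and b > b'). Ranking the 5 terms shows the dominant one is 2 · n^3 · (log n)^2. Hence f(n) ∈ Θ(n^3 · (log n)^2).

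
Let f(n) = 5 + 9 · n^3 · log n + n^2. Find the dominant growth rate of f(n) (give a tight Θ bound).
f(n) ∈ Θ(n^3 · log n)

Compare the terms by growth order. For large n, n^a · (log n)^b dominates n^a' · (log n)^b' iff a > a', or (a = a' and b > b'). Ranking the 3 terms shows the dominant one is 9 · n^3 · log n. Hence f(n) ∈ Θ(n^3 · log n).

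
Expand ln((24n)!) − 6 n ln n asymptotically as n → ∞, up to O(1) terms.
ln((24n)!) − 6 n ln n = 18 n ln n + 24(ln 24 − 1) n + (1/2) ln(2π·24n) + O(1/n)

Stirling: ln((24n)!) = 24n ln(24n) − 24n + (1/2) ln(2π·24n) + O(1/n).
Expand 24n ln(24n) = 24n (ln n + ln 24) = 24n ln n + 24n ln 24.
Subtract 6n ln n: leading term is (24 − 6) n ln n = 18 n ln n. The next term is 24n ln 24 − 24n = 24(ln 24 − 1) n. Then the (1/2) ln(2π·24n) correction.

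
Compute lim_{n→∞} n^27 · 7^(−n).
lim = 0

Exponentials with base > 1 dominate every fixed polynomial: for any fixed c, n^c / 7^n → 0 as n → ∞ (e.g. by the ratio test, or by writing 7^n = e^(n ln 7) and noting e^(n ln 7) / n^c → ∞). Hence n^27 · 7^(−n) = n^27 / 7^n → 0.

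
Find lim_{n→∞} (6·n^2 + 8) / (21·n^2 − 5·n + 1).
lim = 6/21 = 2/7

For large n the leading n^2 terms dominate both numerator and denominator. Dividing top and bottom by n^2, every other term tends to 0, leaving 6/21 = 2/7.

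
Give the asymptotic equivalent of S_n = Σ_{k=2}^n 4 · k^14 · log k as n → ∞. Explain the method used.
S_n ~ 4 · n^15 log n / 15 − 4 · n^15 / 225

By integral comparison, S_n = ∫_1^n 4 · x^14 · log x dx + O(n^14 · log n). For the integral, ∫ x^14 log x dx = n^15 log n / 15 − n^15/225 (integration by parts). Hence S_n ~ 4 · n^15 log n / 15 − 4 · n^15 / 225.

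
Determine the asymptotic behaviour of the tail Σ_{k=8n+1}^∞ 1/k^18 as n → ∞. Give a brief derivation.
Σ_{k>8n} 1/k^18 ~ 1/(17 · (8n)^17)

Compare to the integral: ∫_{8n}^∞ x^(−18) dx = [−x^(−17)/17]_{8n}^∞ = 1/((18−1)·(8n)^17). Euler-Maclaurin then gives
  Σ_{k>8n} 1/k^18 = ∫_{8n}^∞ dx/x^18 − 1/(2·(8n)^18) + O(1/(8n)^19).
(Equivalently this is ζ(18) − Σ_{k≤8n} 1/k^18.)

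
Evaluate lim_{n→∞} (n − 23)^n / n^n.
lim = e^(−23)

Rewrite as (1 − 23/n)^(n). By the standard limit (1 + x/n)^n → e^x, we have (1 − 23/n)^n → e^(−23), and raising to the 1st power gives e^(−23).
More precisely, ln[(1 − 23/n)^(n)] = n · ln(1 − 23/n) = n · (-23/n + O(1/n^2)) = -23 + O(1/n) → -23.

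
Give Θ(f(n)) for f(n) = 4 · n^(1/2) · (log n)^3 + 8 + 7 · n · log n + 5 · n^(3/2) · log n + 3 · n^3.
f(n) ∈ Θ(n^3)

Compare the terms by growth order. For large n, n^a · (log n)^b dominates n^a' · (log n)^b' iff a > a', or (a = a' and b > b'). Ranking the 5 terms shows the dominant one is 3 · n^3. Hence f(n) ∈ Θ(n^3).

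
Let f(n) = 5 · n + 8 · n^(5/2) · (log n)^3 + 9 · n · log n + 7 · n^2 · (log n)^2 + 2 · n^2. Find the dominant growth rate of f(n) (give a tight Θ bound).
f(n) ∈ Θ(n^(5/2) · (log n)^3)

Compare the terms by growth order. For large n, n^a · (log n)^b dominates n^a' · (log n)^b' iff a > a', or (a = a' and b > b'). Ranking the 5 terms shows the dominant one is 8 · n^(5/2) · (log n)^3. Hence f(n) ∈ Θ(n^(5/2) · (log n)^3).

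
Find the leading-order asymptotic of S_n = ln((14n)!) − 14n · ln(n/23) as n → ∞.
S_n ~ 14n · (ln 322 − 1) + O(ln n)

Stirling: ln((14n)!) = 14n ln(14n) − 14n + O(ln n).
  S_n = 14n ln(14n) − 14n − 14n ln(n/23) + O(ln n)
      = 14n ln(14n) − 14n ln n + 14n ln 23 − 14n + O(ln n)
      = 14n ln 14 + 14n ln 23 − 14n + O(ln n)
      = 14n (ln 322 − 1) + O(ln n).
Numerically ln(322) − 1 ≈ 4.7746.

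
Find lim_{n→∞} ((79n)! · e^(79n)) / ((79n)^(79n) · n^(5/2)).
lim = 0

Stirling: (79n)! ~ sqrt(2π·79n) · (79n/e)^(79n). Hence
  (79n)! · e^(79n) / (79n)^(79n) ~ sqrt(2π·79n).
Dividing by n^(5/2): sqrt(2π·79n) / n^(5/2) = sqrt(2π·79) · n^((1−5)/2), so the expression behaves like sqrt(2π·79) · n^((1−5)/2) → 0.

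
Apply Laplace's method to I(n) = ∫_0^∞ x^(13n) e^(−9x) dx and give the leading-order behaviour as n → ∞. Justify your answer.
I(n) ~ (sqrt(2π·13n) / 9) · (13n/(9e))^(13n)

Write the integrand as exp(13n ln x − 9x) and set f(x) = 13n ln x − 9x. Then f'(x) = 13n/x − 9 = 0 at x* = 13n/9, and f''(x*) = −13n/x*^2 = −9^2/(13n). Laplace's method (interior maximum) gives
  I(n) ~ e^(f(x*)) · sqrt(2π / |f''(x*)|)
        = exp(13n ln(13n/9) − 13n) · sqrt(2π · 13n / 9^2)
        = (13n/9)^(13n) e^(−13n) · sqrt(2π·13n) / 9
        = (sqrt(2π·13n) / 9) · (13n/(9e))^(13n).
This matches Γ(13n+1)/9^(13n+1) with Stirling applied to Γ.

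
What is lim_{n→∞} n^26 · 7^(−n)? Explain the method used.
lim = 0

Exponentials with base > 1 dominate every fixed polynomial: for any fixed c, n^c / 7^n → 0 as n → ∞ (e.g. by the ratio test, or by writing 7^n = e^(n ln 7) and noting e^(n ln 7) / n^c → ∞). Hence n^26 · 7^(−n) = n^26 / 7^n → 0.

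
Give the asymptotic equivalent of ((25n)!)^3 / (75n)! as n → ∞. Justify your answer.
((25n)!)^3/(75n)! ~ ((2π·25n)^(2/2) / sqrt(3)) · 3^(−3·25n)  →  0

Write N = 25n. Stirling: N! ~ sqrt(2π N)(N/e)^N and (3N)! ~ sqrt(2π·3N)·(3N/e)^(3N).
  (N!)^3/(3N)! ~ (2π N)^(3/2) (N/e)^(3N) / [sqrt(2π·3N) (3N/e)^(3N)]
     = (2π N)^(3/2) / sqrt(2π·3N) · (N/(3N))^(3N)
     = (2π N)^((3−1)/2) / sqrt(3) · 3^(−3N).
Since 3^3 > 1, the factor 3^(−3N) decays exponentially, so the ratio → 0. Substituting N = 25n gives the stated form.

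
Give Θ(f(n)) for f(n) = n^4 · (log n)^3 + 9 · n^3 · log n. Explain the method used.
f(n) ∈ Θ(n^4 · (log n)^3)

Compare the terms by growth order. For large n, n^a · (log n)^b dominates n^a' · (log n)^b' iff a > a', or (a = a' and b > b'). Ranking the 2 terms shows the dominant one is n^4 · (log n)^3. Hence f(n) ∈ Θ(n^4 · (log n)^3).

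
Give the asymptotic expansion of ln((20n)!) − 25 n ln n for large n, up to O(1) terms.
ln((20n)!) − 25 n ln n = −5 n ln n + 20(ln 20 − 1) n + (1/2) ln(2π·20n) + O(1/n)

Stirling: ln((20n)!) = 20n ln(20n) − 20n + (1/2) ln(2π·20n) + O(1/n).
Expand 20n ln(20n) = 20n (ln n + ln 20) = 20n ln n + 20n ln 20.
Subtract 25n ln n: leading term is (20 − 25) n ln n = −5 n ln n. The next term is 20n ln 20 − 20n = 20(ln 20 − 1) n. Then the (1/2) ln(2π·20n) correction.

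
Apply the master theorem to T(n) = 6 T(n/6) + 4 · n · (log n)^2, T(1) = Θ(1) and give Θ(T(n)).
T(n) = Θ(n · (log n)^3)

Here log_6 6 = 1 and f(n) = 4 · n · (log n)^2 = Θ(n^(log_6 6) · (log n)^2). This is the extended Case 2 of the master theorem (f matches the critical exponent up to log factors), giving T(n) = Θ(n^(log_6 6) · (log n)^(2+1)) = Θ(n · (log n)^3).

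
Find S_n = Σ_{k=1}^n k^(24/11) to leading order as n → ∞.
S_n ~ (11/35) · n^(35/11)

Integral comparison: Σ_{k=1}^n k^(24/11) = ∫_0^n x^(24/11) dx + O(n^(24/11)). The integral is n^(1 + 24/11) / (1 + 24/11) = n^((24+11)/11) / ((24+11)/11) = (11/35) · n^(35/11).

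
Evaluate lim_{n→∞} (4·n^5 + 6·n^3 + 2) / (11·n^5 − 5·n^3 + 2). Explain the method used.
lim = 4/11

For large n the leading n^5 terms dominate both numerator and denominator. Dividing top and bottom by n^5, every other term tends to 0, leaving 4/11.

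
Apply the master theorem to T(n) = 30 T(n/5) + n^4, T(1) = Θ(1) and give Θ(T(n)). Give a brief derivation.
T(n) = Θ(n^4)

log_5 30 ≈ 2.113. f(n) = n^4 dominates n^(log_5 30) since 4 > 2.113, and the regularity condition a·f(n/b) = 30·(n/5)^4 = (30/625)·n^4 ≤ c·f(n) holds with c = 30/625 ≈ 0.048 < 1. So this is Case 3: T(n) = Θ(f(n)) = Θ(n^4).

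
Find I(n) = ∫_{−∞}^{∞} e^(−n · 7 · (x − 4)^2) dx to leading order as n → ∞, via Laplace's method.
I(n) = sqrt(π/(7n))

Here φ(x) = 7 · (x − 4)^2 has its unique minimum at x* = 4 with φ(x*) = 0 and φ''(x*) = 14. Laplace's method gives
  I(n) ~ e^(−n φ(x*)) · sqrt(2π / (n · φ''(x*))) = sqrt(2π / (14n)) = sqrt(π/(7n)).
This is exact: substituting u = (x − 4)·sqrt(7n) gives I(n) = (1/sqrt(7n)) ∫_{−∞}^{∞} e^(−u^2) du = sqrt(π/(7n)).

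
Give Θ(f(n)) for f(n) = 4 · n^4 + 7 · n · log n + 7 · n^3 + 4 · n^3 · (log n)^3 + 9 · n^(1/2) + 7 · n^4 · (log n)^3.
f(n) ∈ Θ(n^4 · (log n)^3)

Compare the terms by growth order. For large n, n^a · (log n)^b dominates n^a' · (log n)^b' iff a > a', or (a = a' and b > b'). Ranking the 6 terms shows the dominant one is 7 · n^4 · (log n)^3. Hence f(n) ∈ Θ(n^4 · (log n)^3).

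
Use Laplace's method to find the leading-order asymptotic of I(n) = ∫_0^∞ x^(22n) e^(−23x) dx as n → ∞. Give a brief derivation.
I(n) ~ (sqrt(2π·22n) / 23) · (22n/(23e))^(22n)

Write the integrand as exp(22n ln x − 23x) and set f(x) = 22n ln x − 23x. Then f'(x) = 22n/x − 23 = 0 at x* = 22n/23, and f''(x*) = −22n/x*^2 = −23^2/(22n). Laplace's method (interior maximum) gives
  I(n) ~ e^(f(x*)) · sqrt(2π / |f''(x*)|)
        = exp(22n ln(22n/23) − 22n) · sqrt(2π · 22n / 23^2)
        = (22n/23)^(22n) e^(−22n) · sqrt(2π·22n) / 23
        = (sqrt(2π·22n) / 23) · (22n/(23e))^(22n).
This matches Γ(22n+1)/23^(22n+1) with Stirling applied to Γ.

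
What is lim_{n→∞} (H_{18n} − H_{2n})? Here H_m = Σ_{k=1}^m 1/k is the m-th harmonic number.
lim = ln(18/2) = ln 9

Euler-Maclaurin gives H_m = ln m + γ + 1/(2m) + O(1/m^2). The γ and O(1/m) terms cancel in the difference:
  H_{18n} − H_{2n} = ln(18n) − ln(2n) + O(1/n) = ln(18/2) + O(1/n).
Hence the limit is ln(18/2) = ln 9.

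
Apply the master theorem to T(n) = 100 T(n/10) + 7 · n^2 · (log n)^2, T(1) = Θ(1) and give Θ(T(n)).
T(n) = Θ(n^2 · (log n)^3)

Here log_10 100 = 2 and f(n) = 7 · n^2 · (log n)^2 = Θ(n^(log_10 100) · (log n)^2). This is the extended Case 2 of the master theorem (f matches the critical exponent up to log factors), giving T(n) = Θ(n^(log_10 100) · (log n)^(2+1)) = Θ(n^2 · (log n)^3).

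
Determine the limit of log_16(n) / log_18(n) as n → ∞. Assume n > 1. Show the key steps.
lim = ln(18) / ln(16) = log_16(18)

Change of base: log_16(n) = ln n / ln 16 and log_18(n) = ln n / ln 18. The ratio is (ln n / ln 16) · (ln 18 / ln n) = ln 18 / ln 16, a constant independent of n. So the limit is ln 18 / ln 16 = log_16(18).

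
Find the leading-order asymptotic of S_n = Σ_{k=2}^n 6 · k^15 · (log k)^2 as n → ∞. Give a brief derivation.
S_n ~ 3 · n^16 · (log n)^2 / 8

By integral comparison, S_n = ∫_1^n 6 · x^15 · (log x)^2 dx + O(n^15 · (log n)^2). For the integral, the leading term of ∫_1^n x^15 (log x)^2 dx is n^16/16 · (log n)^2 (by repeated integration by parts; each step lowers the log-exponent and produces a relatively O(1/log n) correction). Hence S_n ~ 3 · n^16 · (log n)^2 / 8.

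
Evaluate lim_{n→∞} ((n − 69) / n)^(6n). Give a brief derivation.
lim = e^(−414)

Rewrite as (1 − 69/n)^(6n). By the standard limit (1 + x/n)^n → e^x, we have (1 − 69/n)^n → e^(−69), and raising to the 6th power gives e^(−414).
More precisely, ln[(1 − 69/n)^(6n)] = 6n · ln(1 − 69/n) = 6n · (-69/n + O(1/n^2)) = -414 + O(1/n) → -414.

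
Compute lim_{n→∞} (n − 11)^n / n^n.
lim = e^(−11)

Rewrite as (1 − 11/n)^(n). By the standard limit (1 + x/n)^n → e^x, we have (1 − 11/n)^n → e^(−11), and raising to the 1st power gives e^(−11).
More precisely, ln[(1 − 11/n)^(n)] = n · ln(1 − 11/n) = n · (-11/n + O(1/n^2)) = -11 + O(1/n) → -11.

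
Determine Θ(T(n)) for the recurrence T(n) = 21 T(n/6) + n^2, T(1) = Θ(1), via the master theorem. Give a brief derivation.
T(n) = Θ(n^2)

log_6 21 ≈ 1.699. f(n) = n^2 dominates n^(log_6 21) since 2 > 1.699, and the regularity condition a·f(n/b) = 21·(n/6)^2 = (21/36)·n^2 ≤ c·f(n) holds with c = 21/36 ≈ 0.583 < 1. So this is Case 3: T(n) = Θ(f(n)) = Θ(n^2).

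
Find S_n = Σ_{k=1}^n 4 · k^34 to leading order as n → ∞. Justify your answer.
S_n ~ 4 · n^35 / 35

By integral comparison (Euler-Maclaurin), Σ_{k=1}^n 4 · k^34 = 4 · ∫_0^n x^34 dx + O(n^34) = 4 · n^35/35 + O(n^34). (Equivalently, Faulhaber's formula gives the same leading term.)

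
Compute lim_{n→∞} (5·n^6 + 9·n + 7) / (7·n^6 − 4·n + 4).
lim = 5/7

For large n the leading n^6 terms dominate both numerator and denominator. Dividing top and bottom by n^6, every other term tends to 0, leaving 5/7.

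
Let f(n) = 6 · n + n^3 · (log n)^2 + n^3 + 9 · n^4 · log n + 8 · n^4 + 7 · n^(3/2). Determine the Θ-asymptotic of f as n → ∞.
f(n) ∈ Θ(n^4 · log n)

Compare the terms by growth order. For large n, n^a · (log n)^b dominates n^a' · (log n)^b' iff a > a', or (a = a' and b > b'). Ranking the 6 terms shows the dominant one is 9 · n^4 · log n. Hence f(n) ∈ Θ(n^4 · log n).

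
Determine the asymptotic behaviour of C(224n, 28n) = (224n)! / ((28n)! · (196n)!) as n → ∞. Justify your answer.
C(224n, 28n) ~ (16777216/823543)^(28n) · sqrt(4/(7π·28n))

Write N = 28n. Apply Stirling to each factorial:
  (8N)! ~ sqrt(2π·8N) · (8N/e)^(8N),
  N! ~ sqrt(2π N) · (N/e)^N,
  (7N)! ~ sqrt(2π·7N) · (7N/e)^(7N).
The exponential factors combine to (8N)^(8N) / (N^N · (7N)^(7N)) = 8^(8N)/7^(7N) = (8^8/7^7)^N = (16777216/823543)^N.
The square-root prefactors combine to sqrt(2π·8N) / (sqrt(2π N)·sqrt(2π·7N)) = sqrt(8 / (2π·7·N)) = sqrt(4/(7π·28n)).
Substituting N = 28n: C(224n, 28n) ~ (16777216/823543)^(28n) · sqrt(4/(7π·28n)).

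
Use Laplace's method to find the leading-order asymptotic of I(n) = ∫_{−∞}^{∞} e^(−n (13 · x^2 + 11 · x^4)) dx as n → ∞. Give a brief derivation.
I(n) ~ sqrt(π/(13n))

φ(x) = 13 · x^2 + 11 · x^4 has its unique global minimum at x* = 0 (since φ'(x) = 26x + 44x^3 = 0 only at x = 0 for real x with both coefficients positive, and φ → ∞ as |x| → ∞). At x* = 0, φ(0) = 0 and φ''(0) = 26. Laplace's method then gives
  I(n) ~ sqrt(2π / (n · φ''(0))) · e^(−n φ(0)) = sqrt(2π / (26n)) = sqrt(π/(13n)).
The 11 · x^4 term contributes only at subleading order (an O(1/n) relative correction).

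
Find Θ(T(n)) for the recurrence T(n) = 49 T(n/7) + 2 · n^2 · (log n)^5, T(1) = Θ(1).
T(n) = Θ(n^2 · (log n)^6)

Here log_7 49 = 2 and f(n) = 2 · n^2 · (log n)^5 = Θ(n^(log_7 49) · (log n)^5). This is the extended Case 2 of the master theorem (f matches the critical exponent up to log factors), giving T(n) = Θ(n^(log_7 49) · (log n)^(5+1)) = Θ(n^2 · (log n)^6).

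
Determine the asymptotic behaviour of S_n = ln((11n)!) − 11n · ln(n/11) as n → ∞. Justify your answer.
S_n ~ 11n · (ln 121 − 1) + O(ln n)

Stirling: ln((11n)!) = 11n ln(11n) − 11n + O(ln n).
  S_n = 11n ln(11n) − 11n − 11n ln(n/11) + O(ln n)
      = 11n ln(11n) − 11n ln n + 11n ln 11 − 11n + O(ln n)
      = 11n ln 11 + 11n ln 11 − 11n + O(ln n)
      = 11n (ln 121 − 1) + O(ln n).
Numerically ln(121) − 1 ≈ 3.7958.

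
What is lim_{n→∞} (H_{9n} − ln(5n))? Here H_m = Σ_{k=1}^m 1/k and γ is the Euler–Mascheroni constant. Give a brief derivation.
lim = ln(9/5) + γ

By Euler-Maclaurin, H_m = ln m + γ + O(1/m). So
  H_{9n} − ln(5n) = ln(9n) + γ − ln(5n) + O(1/n)
                       = ln(9/5) + γ + O(1/n).
Hence the limit is ln(9/5) + γ.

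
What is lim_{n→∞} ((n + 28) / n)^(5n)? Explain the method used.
lim = e^140

Rewrite as (1 + 28/n)^(5n). By the standard limit (1 + x/n)^n → e^x, we have (1 + 28/n)^n → e^28, and raising to the 5th power gives e^140.
More precisely, ln[(1 + 28/n)^(5n)] = 5n · ln(1 + 28/n) = 5n · (28/n + O(1/n^2)) = 140 + O(1/n) → 140.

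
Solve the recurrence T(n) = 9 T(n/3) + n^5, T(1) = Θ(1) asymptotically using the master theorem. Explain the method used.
T(n) = Θ(n^5)

log_3 9 ≈ 2.000. f(n) = n^5 dominates n^(log_3 9) since 5 > 2.000, and the regularity condition a·f(n/b) = 9·(n/3)^5 = (9/243)·n^5 ≤ c·f(n) holds with c = 9/243 ≈ 0.037 < 1. So this is Case 3: T(n) = Θ(f(n)) = Θ(n^5).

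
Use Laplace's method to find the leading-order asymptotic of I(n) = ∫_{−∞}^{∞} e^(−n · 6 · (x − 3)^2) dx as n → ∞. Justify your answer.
I(n) = sqrt(π/(6n))

Here φ(x) = 6 · (x − 3)^2 has its unique minimum at x* = 3 with φ(x*) = 0 and φ''(x*) = 12. Laplace's method gives
  I(n) ~ e^(−n φ(x*)) · sqrt(2π / (n · φ''(x*))) = sqrt(2π / (12n)) = sqrt(π/(6n)).
This is exact: substituting u = (x − 3)·sqrt(6n) gives I(n) = (1/sqrt(6n)) ∫_{−∞}^{∞} e^(−u^2) du = sqrt(π/(6n)).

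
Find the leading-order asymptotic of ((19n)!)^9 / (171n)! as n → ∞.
((19n)!)^9/(171n)! ~ ((2π·19n)^(8/2) / 3) · 9^(−9·19n)  →  0

Write N = 19n. Stirling: N! ~ sqrt(2π N)(N/e)^N and (9N)! ~ sqrt(2π·9N)·(9N/e)^(9N).
  (N!)^9/(9N)! ~ (2π N)^(9/2) (N/e)^(9N) / [sqrt(2π·9N) (9N/e)^(9N)]
     = (2π N)^(9/2) / sqrt(2π·9N) · (N/(9N))^(9N)
     = (2π N)^((9−1)/2) / 3 · 9^(−9N).
Since 9^9 > 1, the factor 9^(−9N) decays exponentially, so the ratio → 0. Substituting N = 19n gives the stated form.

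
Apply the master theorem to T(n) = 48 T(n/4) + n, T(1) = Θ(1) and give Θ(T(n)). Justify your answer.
T(n) = Θ(n^(log_4 48))

Master theorem: compare f(n) = n to n^(log_4 48) where log_4 48 ≈ 2.792. Since 1 < log_4 48, we have f(n) = O(n^(log_4 48 − ε)) for some ε > 0 — Case 1. Hence T(n) = Θ(n^(log_4 48)).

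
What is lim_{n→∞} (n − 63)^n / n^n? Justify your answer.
lim = e^(−63)

Rewrite as (1 − 63/n)^(n). By the standard limit (1 + x/n)^n → e^x, we have (1 − 63/n)^n → e^(−63), and raising to the 1st power gives e^(−63).
More precisely, ln[(1 − 63/n)^(n)] = n · ln(1 − 63/n) = n · (-63/n + O(1/n^2)) = -63 + O(1/n) → -63.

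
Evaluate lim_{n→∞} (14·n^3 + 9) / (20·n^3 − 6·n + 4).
lim = 14/20 = 7/10

For large n the leading n^3 terms dominate both numerator and denominator. Dividing top and bottom by n^3, every other term tends to 0, leaving 14/20 = 7/10.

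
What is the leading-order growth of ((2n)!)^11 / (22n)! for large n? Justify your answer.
((2n)!)^11/(22n)! ~ ((2π·2n)^(10/2) / sqrt(11)) · 11^(−11·2n)  →  0

Write N = 2n. Stirling: N! ~ sqrt(2π N)(N/e)^N and (11N)! ~ sqrt(2π·11N)·(11N/e)^(11N).
  (N!)^11/(11N)! ~ (2π N)^(11/2) (N/e)^(11N) / [sqrt(2π·11N) (11N/e)^(11N)]
     = (2π N)^(11/2) / sqrt(2π·11N) · (N/(11N))^(11N)
     = (2π N)^((11−1)/2) / sqrt(11) · 11^(−11N).
Since 11^11 > 1, the factor 11^(−11N) decays exponentially, so the ratio → 0. Substituting N = 2n gives the stated form.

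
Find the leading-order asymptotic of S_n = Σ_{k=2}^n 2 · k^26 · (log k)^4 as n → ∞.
S_n ~ 2 · n^27 · (log n)^4 / 27

By integral comparison, S_n = ∫_1^n 2 · x^26 · (log x)^4 dx + O(n^26 · (log n)^4). For the integral, the leading term of ∫_1^n x^26 (log x)^4 dx is n^27/27 · (log n)^4 (by repeated integration by parts; each step lowers the log-exponent and produces a relatively O(1/log n) correction). Hence S_n ~ 2 · n^27 · (log n)^4 / 27.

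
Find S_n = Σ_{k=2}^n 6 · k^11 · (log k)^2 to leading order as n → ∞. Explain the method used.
S_n ~ n^12 · (log n)^2 / 2

By integral comparison, S_n = ∫_1^n 6 · x^11 · (log x)^2 dx + O(n^11 · (log n)^2). For the integral, the leading term of ∫_1^n x^11 (log x)^2 dx is n^12/12 · (log n)^2 (by repeated integration by parts; each step lowers the log-exponent and produces a relatively O(1/log n) correction). Hence S_n ~ n^12 · (log n)^2 / 2.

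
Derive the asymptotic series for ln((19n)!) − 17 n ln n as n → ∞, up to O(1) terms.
ln((19n)!) − 17 n ln n = 2 n ln n + 19(ln 19 − 1) n + (1/2) ln(2π·19n) + O(1/n)

Stirling: ln((19n)!) = 19n ln(19n) − 19n + (1/2) ln(2π·19n) + O(1/n).
Expand 19n ln(19n) = 19n (ln n + ln 19) = 19n ln n + 19n ln 19.
Subtract 17n ln n: leading term is (19 − 17) n ln n = 2 n ln n. The next term is 19n ln 19 − 19n = 19(ln 19 − 1) n. Then the (1/2) ln(2π·19n) correction.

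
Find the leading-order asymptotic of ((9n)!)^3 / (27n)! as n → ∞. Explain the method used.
((9n)!)^3/(27n)! ~ ((2π·9n)^(2/2) / sqrt(3)) · 3^(−3·9n)  →  0

Write N = 9n. Stirling: N! ~ sqrt(2π N)(N/e)^N and (3N)! ~ sqrt(2π·3N)·(3N/e)^(3N).
  (N!)^3/(3N)! ~ (2π N)^(3/2) (N/e)^(3N) / [sqrt(2π·3N) (3N/e)^(3N)]
     = (2π N)^(3/2) / sqrt(2π·3N) · (N/(3N))^(3N)
     = (2π N)^((3−1)/2) / sqrt(3) · 3^(−3N).
Since 3^3 > 1, the factor 3^(−3N) decays exponentially, so the ratio → 0. Substituting N = 9n gives the stated form.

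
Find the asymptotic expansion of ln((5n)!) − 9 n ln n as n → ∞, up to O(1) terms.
ln((5n)!) − 9 n ln n = −4 n ln n + 5(ln 5 − 1) n + (1/2) ln(2π·5n) + O(1/n)

Stirling: ln((5n)!) = 5n ln(5n) − 5n + (1/2) ln(2π·5n) + O(1/n).
Expand 5n ln(5n) = 5n (ln n + ln 5) = 5n ln n + 5n ln 5.
Subtract 9n ln n: leading term is (5 − 9) n ln n = −4 n ln n. The next term is 5n ln 5 − 5n = 5(ln 5 − 1) n. Then the (1/2) ln(2π·5n) correction.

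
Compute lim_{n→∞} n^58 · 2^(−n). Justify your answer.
lim = 0

Exponentials with base > 1 dominate every fixed polynomial: for any fixed c, n^c / 2^n → 0 as n → ∞ (e.g. by the ratio test, or by writing 2^n = e^(n ln 2) and noting e^(n ln 2) / n^c → ∞). Hence n^58 · 2^(−n) = n^58 / 2^n → 0.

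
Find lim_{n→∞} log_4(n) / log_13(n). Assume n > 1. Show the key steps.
lim = ln(13) / ln(4) = log_4(13)

Change of base: log_4(n) = ln n / ln 4 and log_13(n) = ln n / ln 13. The ratio is (ln n / ln 4) · (ln 13 / ln n) = ln 13 / ln 4, a constant independent of n. So the limit is ln 13 / ln 4 = log_4(13).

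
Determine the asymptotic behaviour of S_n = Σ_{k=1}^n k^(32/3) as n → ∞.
S_n ~ (3/35) · n^(35/3)

Integral comparison: Σ_{k=1}^n k^(32/3) = ∫_0^n x^(32/3) dx + O(n^(32/3)). The integral is n^(1 + 32/3) / (1 + 32/3) = n^((32+3)/3) / ((32+3)/3) = (3/35) · n^(35/3).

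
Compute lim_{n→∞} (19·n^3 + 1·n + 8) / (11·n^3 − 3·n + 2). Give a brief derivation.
lim = 19/11

For large n the leading n^3 terms dominate both numerator and denominator. Dividing top and bottom by n^3, every other term tends to 0, leaving 19/11.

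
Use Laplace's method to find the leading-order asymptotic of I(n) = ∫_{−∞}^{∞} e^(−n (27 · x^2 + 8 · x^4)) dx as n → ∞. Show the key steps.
I(n) ~ sqrt(π/(27n))

φ(x) = 27 · x^2 + 8 · x^4 has its unique global minimum at x* = 0 (since φ'(x) = 54x + 32x^3 = 0 only at x = 0 for real x with both coefficients positive, and φ → ∞ as |x| → ∞). At x* = 0, φ(0) = 0 and φ''(0) = 54. Laplace's method then gives
  I(n) ~ sqrt(2π / (n · φ''(0))) · e^(−n φ(0)) = sqrt(2π / (54n)) = sqrt(π/(27n)).
The 8 · x^4 term contributes only at subleading order (an O(1/n) relative correction).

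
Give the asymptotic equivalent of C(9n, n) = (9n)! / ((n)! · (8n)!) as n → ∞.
C(9n, n) ~ (387420489/16777216)^(n) · sqrt(9/(16π·n))

Write N = n. Apply Stirling to each factorial:
  (9N)! ~ sqrt(2π·9N) · (9N/e)^(9N),
  N! ~ sqrt(2π N) · (N/e)^N,
  (8N)! ~ sqrt(2π·8N) · (8N/e)^(8N).
The exponential factors combine to (9N)^(9N) / (N^N · (8N)^(8N)) = 9^(9N)/8^(8N) = (9^9/8^8)^N = (387420489/16777216)^N.
The square-root prefactors combine to sqrt(2π·9N) / (sqrt(2π N)·sqrt(2π·8N)) = sqrt(9 / (2π·8·N)) = sqrt(9/(16π·n)).
Substituting N = n: C(9n, n) ~ (387420489/16777216)^(n) · sqrt(9/(16π·n)).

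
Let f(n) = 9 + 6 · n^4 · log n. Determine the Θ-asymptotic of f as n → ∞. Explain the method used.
f(n) ∈ Θ(n^4 · log n)

Compare the terms by growth order. For large n, n^a · (log n)^b dominates n^a' · (log n)^b' iff a > a', or (a = a' and b > b'). Ranking the 2 terms shows the dominant one is 6 · n^4 · log n. Hence f(n) ∈ Θ(n^4 · log n).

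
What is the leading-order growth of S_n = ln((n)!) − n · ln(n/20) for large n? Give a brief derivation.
S_n ~ n · (ln 20 − 1) + O(ln n)

Stirling: ln((n)!) = n ln(n) − n + O(ln n).
  S_n = n ln(n) − n − n ln(n/20) + O(ln n)
      = n ln(n) − n ln n + n ln 20 − n + O(ln n)
      = n ln 20 − n + O(ln n)
      = n (ln 20 − 1) + O(ln n).
Numerically ln(20) − 1 ≈ 1.9957.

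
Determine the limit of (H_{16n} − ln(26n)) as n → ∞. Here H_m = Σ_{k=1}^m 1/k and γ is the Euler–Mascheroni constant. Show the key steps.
lim = ln(8/13) + γ

By Euler-Maclaurin, H_m = ln m + γ + O(1/m). So
  H_{16n} − ln(26n) = ln(16n) + γ − ln(26n) + O(1/n)
                       = ln(16/26) + γ + O(1/n).
Hence the limit is ln(16/26) + γ (= ln(8/13)).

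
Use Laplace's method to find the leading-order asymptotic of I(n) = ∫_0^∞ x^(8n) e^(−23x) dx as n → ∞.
I(n) ~ (sqrt(2π·8n) / 23) · (8n/(23e))^(8n)

Write the integrand as exp(8n ln x − 23x) and set f(x) = 8n ln x − 23x. Then f'(x) = 8n/x − 23 = 0 at x* = 8n/23, and f''(x*) = −8n/x*^2 = −23^2/(8n). Laplace's method (interior maximum) gives
  I(n) ~ e^(f(x*)) · sqrt(2π / |f''(x*)|)
        = exp(8n ln(8n/23) − 8n) · sqrt(2π · 8n / 23^2)
        = (8n/23)^(8n) e^(−8n) · sqrt(2π·8n) / 23
        = (sqrt(2π·8n) / 23) · (8n/(23e))^(8n).
This matches Γ(8n+1)/23^(8n+1) with Stirling applied to Γ.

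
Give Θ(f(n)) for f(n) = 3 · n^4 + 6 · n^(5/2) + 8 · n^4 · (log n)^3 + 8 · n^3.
f(n) ∈ Θ(n^4 · (log n)^3)

Compare the terms by growth order. For large n, n^a · (log n)^b dominates n^a' · (log n)^b' iff a > a', or (a = a' and b > b'). Ranking the 4 terms shows the dominant one is 8 · n^4 · (log n)^3. Hence f(n) ∈ Θ(n^4 · (log n)^3).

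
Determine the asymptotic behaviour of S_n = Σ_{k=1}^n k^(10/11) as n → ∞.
S_n ~ (11/21) · n^(21/11)

Integral comparison: Σ_{k=1}^n k^(10/11) = ∫_0^n x^(10/11) dx + O(n^(10/11)). The integral is n^(1 + 10/11) / (1 + 10/11) = n^((10+11)/11) / ((10+11)/11) = (11/21) · n^(21/11).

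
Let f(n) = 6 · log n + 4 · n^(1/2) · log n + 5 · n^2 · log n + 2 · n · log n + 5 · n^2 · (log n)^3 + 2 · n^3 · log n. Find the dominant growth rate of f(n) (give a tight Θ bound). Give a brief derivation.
f(n) ∈ Θ(n^3 · log n)

Compare the terms by growth order. For large n, n^a · (log n)^b dominates n^a' · (log n)^b' iff a > a', or (a = a' and b > b'). Ranking the 6 terms shows the dominant one is 2 · n^3 · log n. Hence f(n) ∈ Θ(n^3 · log n).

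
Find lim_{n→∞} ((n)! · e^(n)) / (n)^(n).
lim = ∞

Stirling: (n)! ~ sqrt(2π·n) · (n/e)^(n). Hence
  (n)! · e^(n) / (n)^(n) ~ sqrt(2π·n) = sqrt(2π) · sqrt(n) → ∞.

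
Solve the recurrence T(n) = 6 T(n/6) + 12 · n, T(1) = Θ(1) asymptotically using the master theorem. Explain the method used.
T(n) = Θ(n log n)

log_6 6 = 1, and f(n) = 12 · n = Θ(n^(log_6 6)). This is Case 2 of the master theorem: T(n) = Θ(f(n) · log n) = Θ(n log n).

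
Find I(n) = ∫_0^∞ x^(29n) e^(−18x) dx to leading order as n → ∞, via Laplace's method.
I(n) ~ (sqrt(2π·29n) / 18) · (29n/(18e))^(29n)

Write the integrand as exp(29n ln x − 18x) and set f(x) = 29n ln x − 18x. Then f'(x) = 29n/x − 18 = 0 at x* = 29n/18, and f''(x*) = −29n/x*^2 = −18^2/(29n). Laplace's method (interior maximum) gives
  I(n) ~ e^(f(x*)) · sqrt(2π / |f''(x*)|)
        = exp(29n ln(29n/18) − 29n) · sqrt(2π · 29n / 18^2)
        = (29n/18)^(29n) e^(−29n) · sqrt(2π·29n) / 18
        = (sqrt(2π·29n) / 18) · (29n/(18e))^(29n).
This matches Γ(29n+1)/18^(29n+1) with Stirling applied to Γ.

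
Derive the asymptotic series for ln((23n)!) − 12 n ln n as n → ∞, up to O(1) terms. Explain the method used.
ln((23n)!) − 12 n ln n = 11 n ln n + 23(ln 23 − 1) n + (1/2) ln(2π·23n) + O(1/n)

Stirling: ln((23n)!) = 23n ln(23n) − 23n + (1/2) ln(2π·23n) + O(1/n).
Expand 23n ln(23n) = 23n (ln n + ln 23) = 23n ln n + 23n ln 23.
Subtract 12n ln n: leading term is (23 − 12) n ln n = 11 n ln n. The next term is 23n ln 23 − 23n = 23(ln 23 − 1) n. Then the (1/2) ln(2π·23n) correction.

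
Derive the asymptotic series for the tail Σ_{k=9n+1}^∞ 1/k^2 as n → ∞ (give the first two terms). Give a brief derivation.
Σ_{k>9n} 1/k^2 = 1/(1 · (9n)) − 1/(2 · (9n)^2) + O(1/(9n)^3)

Compare to the integral: ∫_{9n}^∞ x^(−2) dx = [−x^(−1)/1]_{9n}^∞ = 1/((2−1)·(9n)). The Euler-Maclaurin correction adds −f(9n)/2 = −1/(2·(9n)^2). Euler-Maclaurin then gives
  Σ_{k>9n} 1/k^2 = ∫_{9n}^∞ dx/x^2 − 1/(2·(9n)^2) + O(1/(9n)^3).
(Equivalently this is ζ(2) − Σ_{k≤9n} 1/k^2.)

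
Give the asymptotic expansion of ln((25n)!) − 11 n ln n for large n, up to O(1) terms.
ln((25n)!) − 11 n ln n = 14 n ln n + 25(ln 25 − 1) n + (1/2) ln(2π·25n) + O(1/n)

Stirling: ln((25n)!) = 25n ln(25n) − 25n + (1/2) ln(2π·25n) + O(1/n).
Expand 25n ln(25n) = 25n (ln n + ln 25) = 25n ln n + 25n ln 25.
Subtract 11n ln n: leading term is (25 − 11) n ln n = 14 n ln n. The next term is 25n ln 25 − 25n = 25(ln 25 − 1) n. Then the (1/2) ln(2π·25n) correction.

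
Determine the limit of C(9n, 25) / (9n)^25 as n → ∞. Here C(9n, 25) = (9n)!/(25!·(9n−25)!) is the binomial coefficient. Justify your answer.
lim = 1/25! = 1/15511210043330985984000000

With N = 9n → ∞: C(N, 25) / N^25 = [N(N−1)…(N−24)] / (25! · N^25) = (1/25!) · 1 · (1 − 1/(9n)) · … · (1 − 24/(9n)). Each factor → 1 as N → ∞, so the limit is 1/25! = 1/15511210043330985984000000.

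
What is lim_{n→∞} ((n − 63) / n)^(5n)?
lim = e^(−315)

Rewrite as (1 − 63/n)^(5n). By the standard limit (1 + x/n)^n → e^x, we have (1 − 63/n)^n → e^(−63), and raising to the 5th power gives e^(−315).
More precisely, ln[(1 − 63/n)^(5n)] = 5n · ln(1 − 63/n) = 5n · (-63/n + O(1/n^2)) = -315 + O(1/n) → -315.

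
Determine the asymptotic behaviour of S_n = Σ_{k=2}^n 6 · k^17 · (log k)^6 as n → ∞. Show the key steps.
S_n ~ n^18 · (log n)^6 / 3

By integral comparison, S_n = ∫_1^n 6 · x^17 · (log x)^6 dx + O(n^17 · (log n)^6). For the integral, the leading term of ∫_1^n x^17 (log x)^6 dx is n^18/18 · (log n)^6 (by repeated integration by parts; each step lowers the log-exponent and produces a relatively O(1/log n) correction). Hence S_n ~ n^18 · (log n)^6 / 3.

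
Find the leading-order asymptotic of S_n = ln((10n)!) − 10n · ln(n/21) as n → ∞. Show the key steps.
S_n ~ 10n · (ln 210 − 1) + O(ln n)

Stirling: ln((10n)!) = 10n ln(10n) − 10n + O(ln n).
  S_n = 10n ln(10n) − 10n − 10n ln(n/21) + O(ln n)
      = 10n ln(10n) − 10n ln n + 10n ln 21 − 10n + O(ln n)
      = 10n ln 10 + 10n ln 21 − 10n + O(ln n)
      = 10n (ln 210 − 1) + O(ln n).
Numerically ln(210) − 1 ≈ 4.3471.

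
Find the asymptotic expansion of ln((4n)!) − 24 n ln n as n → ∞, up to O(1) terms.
ln((4n)!) − 24 n ln n = −20 n ln n + 4(ln 4 − 1) n + (1/2) ln(2π·4n) + O(1/n)

Stirling: ln((4n)!) = 4n ln(4n) − 4n + (1/2) ln(2π·4n) + O(1/n).
Expand 4n ln(4n) = 4n (ln n + ln 4) = 4n ln n + 4n ln 4.
Subtract 24n ln n: leading term is (4 − 24) n ln n = −20 n ln n. The next term is 4n ln 4 − 4n = 4(ln 4 − 1) n. Then the (1/2) ln(2π·4n) correction.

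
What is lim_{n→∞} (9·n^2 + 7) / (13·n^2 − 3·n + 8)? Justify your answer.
lim = 9/13

For large n the leading n^2 terms dominate both numerator and denominator. Dividing top and bottom by n^2, every other term tends to 0, leaving 9/13.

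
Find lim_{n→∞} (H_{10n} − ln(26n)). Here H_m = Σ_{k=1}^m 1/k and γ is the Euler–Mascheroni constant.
lim = ln(5/13) + γ

By Euler-Maclaurin, H_m = ln m + γ + O(1/m). So
  H_{10n} − ln(26n) = ln(10n) + γ − ln(26n) + O(1/n)
                       = ln(10/26) + γ + O(1/n).
Hence the limit is ln(10/26) + γ (= ln(5/13)).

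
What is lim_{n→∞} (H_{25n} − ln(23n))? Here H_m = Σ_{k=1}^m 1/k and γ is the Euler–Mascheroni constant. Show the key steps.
lim = ln(25/23) + γ

By Euler-Maclaurin, H_m = ln m + γ + O(1/m). So
  H_{25n} − ln(23n) = ln(25n) + γ − ln(23n) + O(1/n)
                       = ln(25/23) + γ + O(1/n).
Hence the limit is ln(25/23) + γ.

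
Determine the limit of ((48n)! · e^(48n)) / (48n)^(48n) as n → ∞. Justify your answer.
lim = ∞

Stirling: (48n)! ~ sqrt(2π·48n) · (48n/e)^(48n). Hence
  (48n)! · e^(48n) / (48n)^(48n) ~ sqrt(2π·48n) = sqrt(2π·48) · sqrt(n) → ∞.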